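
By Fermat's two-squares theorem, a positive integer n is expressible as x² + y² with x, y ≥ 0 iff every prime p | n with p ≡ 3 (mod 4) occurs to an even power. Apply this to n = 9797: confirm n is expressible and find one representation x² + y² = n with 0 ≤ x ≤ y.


Step 1: Factor n = 9797 = 97 · 101.
Step 2: Check the mod-4 condition on each prime factor: 97 ≡ 1 (mod 4), exponent 1; 101 ≡ 1 (mod 4), exponent 1.
All primes ≡ 3 (mod 4) appear to even exponent (or don't appear), so by the two-squares theorem n IS expressible as a sum of two squares.
Step 3: Build a representation. Here n = 97 · 101 is a product of primes ≡ 1 (mod 4). Each prime p ≡ 1 (mod 4) is itself a sum of two squares; find a² by testing p − a² for a perfect square:
  97: 97 − 1² = 96, 97 − 2² = 93, 97 − 3² = 88, 97 − 4² = 81 = 9² ⇒ 97 = 4² + 9².
  101: 101 − 1² = 100 = 10² ⇒ 101 = 1² + 10².
  Combine using the Brahmagupta–Fibonacci identity (a² + b²)(c² + d²) = (ac − bd)² + (ad + bc)² = (ac + bd)² + (ad − bc)²:
  97 · 101 = 9797: from (4² + 9²)(1² + 10²), take (4·1 − 9·10, 4·10 + 9·1) = (4 − 90, 40 + 9) = (-86, 49); dropping signs (only squares matter) gives (86, 49); check 86² + 49² = 7396 + 2401 = 9797 ✓.
Step 4: Order so x ≤ y and verify: 49² + 86² = 2401 + 7396 = 9797 = n. ✓

n = 9797 = 49² + 86² (one valid representation with x ≤ y).


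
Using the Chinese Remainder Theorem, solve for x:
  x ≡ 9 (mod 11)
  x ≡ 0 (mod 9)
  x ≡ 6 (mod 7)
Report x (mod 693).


Moduli 11, 9, 7 are pairwise coprime; by CRT there is a unique solution modulo M = 11 · 9 · 7 = 693.
Solve pairwise, accumulating the modulus:
  Start with x ≡ 9 (mod 11).
  Combine with x ≡ 0 (mod 9): since gcd(11, 9) = 1, we get a unique residue mod 99.
    Write x = 9 + 11·t and substitute into x ≡ 0 (mod 9): 11·t ≡ 0 − 9 = -9 (mod 9).
    Reduce coefficients mod 9: 2·t ≡ 0 (mod 9).
    The inverse of 2 mod 9 is 5 (since 2·5 = 10 = 1·9 + 1), so t ≡ 5·0 = 0 ≡ 0 (mod 9).
    Then x = 9 + 11·0 = 9, valid modulo lcm(11, 9) = 99: x ≡ 9 (mod 99).
  Combine with x ≡ 6 (mod 7): since gcd(99, 7) = 1, we get a unique residue mod 693.
    Write x = 9 + 99·t and substitute into x ≡ 6 (mod 7): 99·t ≡ 6 − 9 = -3 (mod 7).
    Reduce coefficients mod 7: 1·t ≡ 4 (mod 7).
    So t ≡ 4 (mod 7).
    Then x = 9 + 99·4 = 405, valid modulo lcm(99, 7) = 693: x ≡ 405 (mod 693).
Verify: 405 mod 11 = 9 ✓, 405 mod 9 = 0 ✓, 405 mod 7 = 6 ✓.

x ≡ 405 (mod 693).


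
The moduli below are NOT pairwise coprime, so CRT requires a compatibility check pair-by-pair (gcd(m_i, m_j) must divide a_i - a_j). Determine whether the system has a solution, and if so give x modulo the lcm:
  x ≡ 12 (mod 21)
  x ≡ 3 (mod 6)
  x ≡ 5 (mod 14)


Moduli 21, 6, 14 are not pairwise coprime, so CRT works modulo lcm(m_i) when all pairwise compatibility conditions hold.
Pairwise compatibility: gcd(m_i, m_j) must divide a_i - a_j for every pair.
Merge one congruence at a time:
  Start: x ≡ 12 (mod 21).
  Combine with x ≡ 3 (mod 6): gcd(21, 6) = 3; 3 - 12 = -9, which IS divisible by 3, so compatible.
    Write x = 12 + 21·t and substitute into x ≡ 3 (mod 6): 21·t ≡ 3 − 12 = -9 (mod 6).
    Divide the congruence (and modulus) by g = 3: 7·t ≡ -3 (mod 2).
    Reduce coefficients mod 2: 1·t ≡ 1 (mod 2).
    So t ≡ 1 (mod 2).
    Then x = 12 + 21·1 = 33, valid modulo lcm(21, 6) = 42: x ≡ 33 (mod 42).
  Combine with x ≡ 5 (mod 14): gcd(42, 14) = 14; 5 - 33 = -28, which IS divisible by 14, so compatible.
    Write x = 33 + 42·t and substitute into x ≡ 5 (mod 14): 42·t ≡ 5 − 33 = -28 (mod 14).
    Divide the congruence (and modulus) by g = 14: 3·t ≡ -2 (mod 1).
    Modulo 1 every t works; take t = 0.
    Then x = 33 + 42·0 = 33, valid modulo lcm(42, 14) = 42: x ≡ 33 (mod 42).
Verify: 33 mod 21 = 12, 33 mod 6 = 3, 33 mod 14 = 5.

x ≡ 33 (mod 42).


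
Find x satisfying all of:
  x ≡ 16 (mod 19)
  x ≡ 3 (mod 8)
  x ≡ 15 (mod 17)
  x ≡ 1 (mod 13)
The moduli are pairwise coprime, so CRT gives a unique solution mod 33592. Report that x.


Product of moduli M = 19 · 8 · 17 · 13 = 33592.
Merge one congruence at a time:
  Start: x ≡ 16 (mod 19).
  Combine with x ≡ 3 (mod 8); new modulus lcm = 152.
    Write x = 16 + 19·t and substitute into x ≡ 3 (mod 8): 19·t ≡ 3 − 16 = -13 (mod 8).
    Reduce coefficients mod 8: 3·t ≡ 3 (mod 8).
    The inverse of 3 mod 8 is 3 (since 3·3 = 9 = 1·8 + 1), so t ≡ 3·3 = 9 ≡ 1 (mod 8).
    Then x = 16 + 19·1 = 35, valid modulo lcm(19, 8) = 152: x ≡ 35 (mod 152).
  Combine with x ≡ 15 (mod 17); new modulus lcm = 2584.
    Write x = 35 + 152·t and substitute into x ≡ 15 (mod 17): 152·t ≡ 15 − 35 = -20 (mod 17).
    Reduce coefficients mod 17: 16·t ≡ 14 (mod 17).
    The inverse of 16 mod 17 is 16 (since 16·16 = 256 = 15·17 + 1), so t ≡ 16·14 = 224 ≡ 3 (mod 17).
    Then x = 35 + 152·3 = 491, valid modulo lcm(152, 17) = 2584: x ≡ 491 (mod 2584).
  Combine with x ≡ 1 (mod 13); new modulus lcm = 33592.
    Write x = 491 + 2584·t and substitute into x ≡ 1 (mod 13): 2584·t ≡ 1 − 491 = -490 (mod 13).
    Reduce coefficients mod 13: 10·t ≡ 4 (mod 13).
    The inverse of 10 mod 13 is 4 (since 10·4 = 40 = 3·13 + 1), so t ≡ 4·4 = 16 ≡ 3 (mod 13).
    Then x = 491 + 2584·3 = 8243, valid modulo lcm(2584, 13) = 33592: x ≡ 8243 (mod 33592).
Verify against each original: 8243 mod 19 = 16, 8243 mod 8 = 3, 8243 mod 17 = 15, 8243 mod 13 = 1.

x ≡ 8243 (mod 33592).


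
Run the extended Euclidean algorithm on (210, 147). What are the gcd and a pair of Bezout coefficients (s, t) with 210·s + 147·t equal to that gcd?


Euclidean algorithm on (210, 147) — divide until remainder is 0:
  210 = 1 · 147 + 63
  147 = 2 · 63 + 21
  63 = 3 · 21 + 0
gcd(210, 147) = 21.
Track Bezout coefficients alongside the remainders: start with r₀ = 210 = a·1 + b·0 (s = 1, t = 0) and r₁ = 147 = a·0 + b·1 (s = 0, t = 1); each new remainder r_{k+1} = r_{k-1} − q_k·r_k inherits s_{k+1} = s_{k-1} − q_k·s_k, t_{k+1} = t_{k-1} − q_k·t_k, so r_k = a·s_k + b·t_k at every step:
  q = 1: r = 63, s = 1 − 1·0 = 1, t = 0 − 1·1 = -1  (check: 210·1 + 147·(-1) = 63)
  q = 2: r = 21, s = 0 − 2·1 = -2, t = 1 − 2·(-1) = 3  (check: 210·(-2) + 147·3 = 21)
The row with r = 21 (the gcd) gives the Bezout coefficients s = -2, t = 3.
Result: 210 · (-2) + 147 · (3) = 21.

gcd(210, 147) = 21; s = -2, t = 3 (check: 210·(-2) + 147·3 = 21).


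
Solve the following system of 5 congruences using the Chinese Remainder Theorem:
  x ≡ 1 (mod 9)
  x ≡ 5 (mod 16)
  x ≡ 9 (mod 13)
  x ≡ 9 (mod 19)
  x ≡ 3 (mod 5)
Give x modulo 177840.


Product of moduli M = 9 · 16 · 13 · 19 · 5 = 177840.
Merge one congruence at a time:
  Start: x ≡ 1 (mod 9).
  Combine with x ≡ 5 (mod 16); new modulus lcm = 144.
    Write x = 1 + 9·t and substitute into x ≡ 5 (mod 16): 9·t ≡ 5 − 1 = 4 (mod 16).
    The inverse of 9 mod 16 is 9 (since 9·9 = 81 = 5·16 + 1), so t ≡ 9·4 = 36 ≡ 4 (mod 16).
    Then x = 1 + 9·4 = 37, valid modulo lcm(9, 16) = 144: x ≡ 37 (mod 144).
  Combine with x ≡ 9 (mod 13); new modulus lcm = 1872.
    Write x = 37 + 144·t and substitute into x ≡ 9 (mod 13): 144·t ≡ 9 − 37 = -28 (mod 13).
    Reduce coefficients mod 13: 1·t ≡ 11 (mod 13).
    So t ≡ 11 (mod 13).
    Then x = 37 + 144·11 = 1621, valid modulo lcm(144, 13) = 1872: x ≡ 1621 (mod 1872).
  Combine with x ≡ 9 (mod 19); new modulus lcm = 35568.
    Write x = 1621 + 1872·t and substitute into x ≡ 9 (mod 19): 1872·t ≡ 9 − 1621 = -1612 (mod 19).
    Reduce coefficients mod 19: 10·t ≡ 3 (mod 19).
    The inverse of 10 mod 19 is 2 (since 10·2 = 20 = 1·19 + 1), so t ≡ 2·3 = 6 ≡ 6 (mod 19).
    Then x = 1621 + 1872·6 = 12853, valid modulo lcm(1872, 19) = 35568: x ≡ 12853 (mod 35568).
  Combine with x ≡ 3 (mod 5); new modulus lcm = 177840.
    Write x = 12853 + 35568·t and substitute into x ≡ 3 (mod 5): 35568·t ≡ 3 − 12853 = -12850 (mod 5).
    Reduce coefficients mod 5: 3·t ≡ 0 (mod 5).
    The inverse of 3 mod 5 is 2 (since 3·2 = 6 = 1·5 + 1), so t ≡ 2·0 = 0 ≡ 0 (mod 5).
    Then x = 12853 + 35568·0 = 12853, valid modulo lcm(35568, 5) = 177840: x ≡ 12853 (mod 177840).
Verify against each original: 12853 mod 9 = 1, 12853 mod 16 = 5, 12853 mod 13 = 9, 12853 mod 19 = 9, 12853 mod 5 = 3.

x ≡ 12853 (mod 177840).


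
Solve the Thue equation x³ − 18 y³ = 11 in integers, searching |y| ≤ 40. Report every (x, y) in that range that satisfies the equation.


The equation is x³ - 18y³ = 11. For fixed y, x³ = 18·y³ + 11, so a solution requires the RHS to be a perfect cube.
Strategy: iterate y from -40 to 40, compute RHS = 18·y³ + 11, and check whether it is a (positive or negative) perfect cube.
Check small values of y:
  y = 0: RHS = 11 is not a perfect cube.
  y = 1: RHS = 29 is not a perfect cube.
  y = -1: RHS = -7 is not a perfect cube.
  y = 2: RHS = 155 is not a perfect cube.
  y = -2: RHS = -133 is not a perfect cube.
  y = 3: RHS = 497 is not a perfect cube.
  y = -3: RHS = -475 is not a perfect cube.
Continuing the search up to |y| = 40 finds no solutions either.
No (x, y) in the scanned range satisfies the equation.

No integer solutions with |y| ≤ 40.


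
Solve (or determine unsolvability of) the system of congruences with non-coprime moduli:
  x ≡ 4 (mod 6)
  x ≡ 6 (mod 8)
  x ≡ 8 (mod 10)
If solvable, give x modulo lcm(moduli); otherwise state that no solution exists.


Moduli 6, 8, 10 are not pairwise coprime, so CRT works modulo lcm(m_i) when all pairwise compatibility conditions hold.
Pairwise compatibility: gcd(m_i, m_j) must divide a_i - a_j for every pair.
Merge one congruence at a time:
  Start: x ≡ 4 (mod 6).
  Combine with x ≡ 6 (mod 8): gcd(6, 8) = 2; 6 - 4 = 2, which IS divisible by 2, so compatible.
    Write x = 4 + 6·t and substitute into x ≡ 6 (mod 8): 6·t ≡ 6 − 4 = 2 (mod 8).
    Divide the congruence (and modulus) by g = 2: 3·t ≡ 1 (mod 4).
    The inverse of 3 mod 4 is 3 (since 3·3 = 9 = 2·4 + 1), so t ≡ 3·1 = 3 ≡ 3 (mod 4).
    Then x = 4 + 6·3 = 22, valid modulo lcm(6, 8) = 24: x ≡ 22 (mod 24).
  Combine with x ≡ 8 (mod 10): gcd(24, 10) = 2; 8 - 22 = -14, which IS divisible by 2, so compatible.
    Write x = 22 + 24·t and substitute into x ≡ 8 (mod 10): 24·t ≡ 8 − 22 = -14 (mod 10).
    Divide the congruence (and modulus) by g = 2: 12·t ≡ -7 (mod 5).
    Reduce coefficients mod 5: 2·t ≡ 3 (mod 5).
    The inverse of 2 mod 5 is 3 (since 2·3 = 6 = 1·5 + 1), so t ≡ 3·3 = 9 ≡ 4 (mod 5).
    Then x = 22 + 24·4 = 118, valid modulo lcm(24, 10) = 120: x ≡ 118 (mod 120).
Verify: 118 mod 6 = 4, 118 mod 8 = 6, 118 mod 10 = 8.

x ≡ 118 (mod 120).


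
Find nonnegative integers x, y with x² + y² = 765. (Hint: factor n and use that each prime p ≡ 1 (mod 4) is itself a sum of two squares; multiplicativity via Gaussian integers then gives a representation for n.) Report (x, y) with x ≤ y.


Step 1: Factor n = 765 = 3^2 · 5 · 17.
Step 2: Check the mod-4 condition on each prime factor: 3 ≡ 3 (mod 4), exponent 2 (must be even); 5 ≡ 1 (mod 4), exponent 1; 17 ≡ 1 (mod 4), exponent 1.
All primes ≡ 3 (mod 4) appear to even exponent (or don't appear), so by the two-squares theorem n IS expressible as a sum of two squares.
Step 3: Build a representation. Group n = k² · m with k = 3 and m = 5 · 17 = 85 (a product of primes ≡ 1 (mod 4)); a representation of m scales to one of n via (k·x)² + (k·y)² = k²(x² + y²). Each prime p ≡ 1 (mod 4) is itself a sum of two squares; find a² by testing p − a² for a perfect square:
  5: 5 − 1² = 4 = 2² ⇒ 5 = 1² + 2².
  17: 17 − 1² = 16 = 4² ⇒ 17 = 1² + 4².
  Combine using the Brahmagupta–Fibonacci identity (a² + b²)(c² + d²) = (ac − bd)² + (ad + bc)² = (ac + bd)² + (ad − bc)²:
  5 · 17 = 85: from (1² + 2²)(1² + 4²), take (1·1 − 2·4, 1·4 + 2·1) = (1 − 8, 4 + 2) = (-7, 6); dropping signs (only squares matter) gives (7, 6); check 7² + 6² = 49 + 36 = 85 ✓.
  Scale by k = 3: (3·7, 3·6) = (21, 18).
Step 4: Order so x ≤ y and verify: 18² + 21² = 324 + 441 = 765 = n. ✓

n = 765 = 18² + 21² (one valid representation with x ≤ y).


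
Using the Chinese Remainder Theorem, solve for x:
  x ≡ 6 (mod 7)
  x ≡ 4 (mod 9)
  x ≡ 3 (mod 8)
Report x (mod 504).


Moduli 7, 9, 8 are pairwise coprime; by CRT there is a unique solution modulo M = 7 · 9 · 8 = 504.
Solve pairwise, accumulating the modulus:
  Start with x ≡ 6 (mod 7).
  Combine with x ≡ 4 (mod 9): since gcd(7, 9) = 1, we get a unique residue mod 63.
    Write x = 6 + 7·t and substitute into x ≡ 4 (mod 9): 7·t ≡ 4 − 6 = -2 (mod 9).
    Reduce coefficients mod 9: 7·t ≡ 7 (mod 9).
    The inverse of 7 mod 9 is 4 (since 7·4 = 28 = 3·9 + 1), so t ≡ 4·7 = 28 ≡ 1 (mod 9).
    Then x = 6 + 7·1 = 13, valid modulo lcm(7, 9) = 63: x ≡ 13 (mod 63).
  Combine with x ≡ 3 (mod 8): since gcd(63, 8) = 1, we get a unique residue mod 504.
    Write x = 13 + 63·t and substitute into x ≡ 3 (mod 8): 63·t ≡ 3 − 13 = -10 (mod 8).
    Reduce coefficients mod 8: 7·t ≡ 6 (mod 8).
    The inverse of 7 mod 8 is 7 (since 7·7 = 49 = 6·8 + 1), so t ≡ 7·6 = 42 ≡ 2 (mod 8).
    Then x = 13 + 63·2 = 139, valid modulo lcm(63, 8) = 504: x ≡ 139 (mod 504).
Verify: 139 mod 7 = 6 ✓, 139 mod 9 = 4 ✓, 139 mod 8 = 3 ✓.

x ≡ 139 (mod 504).


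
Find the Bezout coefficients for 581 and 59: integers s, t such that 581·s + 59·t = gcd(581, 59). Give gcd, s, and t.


Euclidean algorithm on (581, 59) — divide until remainder is 0:
  581 = 9 · 59 + 50
  59 = 1 · 50 + 9
  50 = 5 · 9 + 5
  9 = 1 · 5 + 4
  5 = 1 · 4 + 1
  4 = 4 · 1 + 0
gcd(581, 59) = 1.
Track Bezout coefficients alongside the remainders: start with r₀ = 581 = a·1 + b·0 (s = 1, t = 0) and r₁ = 59 = a·0 + b·1 (s = 0, t = 1); each new remainder r_{k+1} = r_{k-1} − q_k·r_k inherits s_{k+1} = s_{k-1} − q_k·s_k, t_{k+1} = t_{k-1} − q_k·t_k, so r_k = a·s_k + b·t_k at every step:
  q = 9: r = 50, s = 1 − 9·0 = 1, t = 0 − 9·1 = -9  (check: 581·1 + 59·(-9) = 50)
  q = 1: r = 9, s = 0 − 1·1 = -1, t = 1 − 1·(-9) = 10  (check: 581·(-1) + 59·10 = 9)
  q = 5: r = 5, s = 1 − 5·(-1) = 6, t = -9 − 5·10 = -59  (check: 581·6 + 59·(-59) = 5)
  q = 1: r = 4, s = -1 − 1·6 = -7, t = 10 − 1·(-59) = 69  (check: 581·(-7) + 59·69 = 4)
  q = 1: r = 1, s = 6 − 1·(-7) = 13, t = -59 − 1·69 = -128  (check: 581·13 + 59·(-128) = 1)
The row with r = 1 (the gcd) gives the Bezout coefficients s = 13, t = -128.
Result: 581 · (13) + 59 · (-128) = 1.

gcd(581, 59) = 1; s = 13, t = -128 (check: 581·13 + 59·(-128) = 1).


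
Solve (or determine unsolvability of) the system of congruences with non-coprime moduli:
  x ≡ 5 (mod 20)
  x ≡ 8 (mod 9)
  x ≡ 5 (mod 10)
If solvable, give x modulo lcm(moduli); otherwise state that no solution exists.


Moduli 20, 9, 10 are not pairwise coprime, so CRT works modulo lcm(m_i) when all pairwise compatibility conditions hold.
Pairwise compatibility: gcd(m_i, m_j) must divide a_i - a_j for every pair.
Merge one congruence at a time:
  Start: x ≡ 5 (mod 20).
  Combine with x ≡ 8 (mod 9): gcd(20, 9) = 1; 8 - 5 = 3, which IS divisible by 1, so compatible.
    Write x = 5 + 20·t and substitute into x ≡ 8 (mod 9): 20·t ≡ 8 − 5 = 3 (mod 9).
    Reduce coefficients mod 9: 2·t ≡ 3 (mod 9).
    The inverse of 2 mod 9 is 5 (since 2·5 = 10 = 1·9 + 1), so t ≡ 5·3 = 15 ≡ 6 (mod 9).
    Then x = 5 + 20·6 = 125, valid modulo lcm(20, 9) = 180: x ≡ 125 (mod 180).
  Combine with x ≡ 5 (mod 10): gcd(180, 10) = 10; 5 - 125 = -120, which IS divisible by 10, so compatible.
    Write x = 125 + 180·t and substitute into x ≡ 5 (mod 10): 180·t ≡ 5 − 125 = -120 (mod 10).
    Divide the congruence (and modulus) by g = 10: 18·t ≡ -12 (mod 1).
    Modulo 1 every t works; take t = 0.
    Then x = 125 + 180·0 = 125, valid modulo lcm(180, 10) = 180: x ≡ 125 (mod 180).
Verify: 125 mod 20 = 5, 125 mod 9 = 8, 125 mod 10 = 5.

x ≡ 125 (mod 180).


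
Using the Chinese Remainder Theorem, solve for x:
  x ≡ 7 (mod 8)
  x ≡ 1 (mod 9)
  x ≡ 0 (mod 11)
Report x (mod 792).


Moduli 8, 9, 11 are pairwise coprime; by CRT there is a unique solution modulo M = 8 · 9 · 11 = 792.
Solve pairwise, accumulating the modulus:
  Start with x ≡ 7 (mod 8).
  Combine with x ≡ 1 (mod 9): since gcd(8, 9) = 1, we get a unique residue mod 72.
    Write x = 7 + 8·t and substitute into x ≡ 1 (mod 9): 8·t ≡ 1 − 7 = -6 (mod 9).
    Reduce coefficients mod 9: 8·t ≡ 3 (mod 9).
    The inverse of 8 mod 9 is 8 (since 8·8 = 64 = 7·9 + 1), so t ≡ 8·3 = 24 ≡ 6 (mod 9).
    Then x = 7 + 8·6 = 55, valid modulo lcm(8, 9) = 72: x ≡ 55 (mod 72).
  Combine with x ≡ 0 (mod 11): since gcd(72, 11) = 1, we get a unique residue mod 792.
    Write x = 55 + 72·t and substitute into x ≡ 0 (mod 11): 72·t ≡ 0 − 55 = -55 (mod 11).
    Reduce coefficients mod 11: 6·t ≡ 0 (mod 11).
    The inverse of 6 mod 11 is 2 (since 6·2 = 12 = 1·11 + 1), so t ≡ 2·0 = 0 ≡ 0 (mod 11).
    Then x = 55 + 72·0 = 55, valid modulo lcm(72, 11) = 792: x ≡ 55 (mod 792).
Verify: 55 mod 8 = 7 ✓, 55 mod 9 = 1 ✓, 55 mod 11 = 0 ✓.

x ≡ 55 (mod 792).


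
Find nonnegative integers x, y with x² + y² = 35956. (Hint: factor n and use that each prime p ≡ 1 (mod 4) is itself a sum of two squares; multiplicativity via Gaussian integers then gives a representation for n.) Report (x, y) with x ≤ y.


Step 1: Factor n = 35956 = 2^2 · 89 · 101.
Step 2: Check the mod-4 condition on each prime factor: 2 = 2 (special); 89 ≡ 1 (mod 4), exponent 1; 101 ≡ 1 (mod 4), exponent 1.
All primes ≡ 3 (mod 4) appear to even exponent (or don't appear), so by the two-squares theorem n IS expressible as a sum of two squares.
Step 3: Build a representation. Group n = k² · m with k = 2 and m = 89 · 101 = 8989 (a product of primes ≡ 1 (mod 4)); a representation of m scales to one of n via (k·x)² + (k·y)² = k²(x² + y²). Each prime p ≡ 1 (mod 4) is itself a sum of two squares; find a² by testing p − a² for a perfect square:
  89: 89 − 1² = 88, 89 − 2² = 85, 89 − 3² = 80, 89 − 4² = 73, 89 − 5² = 64 = 8² ⇒ 89 = 5² + 8².
  101: 101 − 1² = 100 = 10² ⇒ 101 = 1² + 10².
  Combine using the Brahmagupta–Fibonacci identity (a² + b²)(c² + d²) = (ac − bd)² + (ad + bc)² = (ac + bd)² + (ad − bc)²:
  89 · 101 = 8989: from (5² + 8²)(1² + 10²), take (5·1 − 8·10, 5·10 + 8·1) = (5 − 80, 50 + 8) = (-75, 58); dropping signs (only squares matter) gives (75, 58); check 75² + 58² = 5625 + 3364 = 8989 ✓.
  Scale by k = 2: (2·75, 2·58) = (150, 116).
Step 4: Order so x ≤ y and verify: 116² + 150² = 13456 + 22500 = 35956 = n. ✓

n = 35956 = 116² + 150² (one valid representation with x ≤ y).


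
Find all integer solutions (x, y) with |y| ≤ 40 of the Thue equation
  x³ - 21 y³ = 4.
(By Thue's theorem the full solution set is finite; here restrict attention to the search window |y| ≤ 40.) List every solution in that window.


The equation is x³ - 21y³ = 4. For fixed y, x³ = 21·y³ + 4, so a solution requires the RHS to be a perfect cube.
Strategy: iterate y from -40 to 40, compute RHS = 21·y³ + 4, and check whether it is a (positive or negative) perfect cube.
Check small values of y:
  y = 0: RHS = 4 is not a perfect cube.
  y = 1: RHS = 25 is not a perfect cube.
  y = -1: RHS = -17 is not a perfect cube.
  y = 2: RHS = 172 is not a perfect cube.
  y = -2: RHS = -164 is not a perfect cube.
  y = 3: RHS = 571 is not a perfect cube.
  y = -3: RHS = -563 is not a perfect cube.
Continuing the search up to |y| = 40 finds no solutions either.
No (x, y) in the scanned range satisfies the equation.

No integer solutions with |y| ≤ 40.


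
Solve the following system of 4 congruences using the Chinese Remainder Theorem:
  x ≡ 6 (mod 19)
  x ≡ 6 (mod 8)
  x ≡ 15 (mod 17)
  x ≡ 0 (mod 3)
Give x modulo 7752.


Product of moduli M = 19 · 8 · 17 · 3 = 7752.
Merge one congruence at a time:
  Start: x ≡ 6 (mod 19).
  Combine with x ≡ 6 (mod 8); new modulus lcm = 152.
    Write x = 6 + 19·t and substitute into x ≡ 6 (mod 8): 19·t ≡ 6 − 6 = 0 (mod 8).
    Reduce coefficients mod 8: 3·t ≡ 0 (mod 8).
    The inverse of 3 mod 8 is 3 (since 3·3 = 9 = 1·8 + 1), so t ≡ 3·0 = 0 ≡ 0 (mod 8).
    Then x = 6 + 19·0 = 6, valid modulo lcm(19, 8) = 152: x ≡ 6 (mod 152).
  Combine with x ≡ 15 (mod 17); new modulus lcm = 2584.
    Write x = 6 + 152·t and substitute into x ≡ 15 (mod 17): 152·t ≡ 15 − 6 = 9 (mod 17).
    Reduce coefficients mod 17: 16·t ≡ 9 (mod 17).
    The inverse of 16 mod 17 is 16 (since 16·16 = 256 = 15·17 + 1), so t ≡ 16·9 = 144 ≡ 8 (mod 17).
    Then x = 6 + 152·8 = 1222, valid modulo lcm(152, 17) = 2584: x ≡ 1222 (mod 2584).
  Combine with x ≡ 0 (mod 3); new modulus lcm = 7752.
    Write x = 1222 + 2584·t and substitute into x ≡ 0 (mod 3): 2584·t ≡ 0 − 1222 = -1222 (mod 3).
    Reduce coefficients mod 3: 1·t ≡ 2 (mod 3).
    So t ≡ 2 (mod 3).
    Then x = 1222 + 2584·2 = 6390, valid modulo lcm(2584, 3) = 7752: x ≡ 6390 (mod 7752).
Verify against each original: 6390 mod 19 = 6, 6390 mod 8 = 6, 6390 mod 17 = 15, 6390 mod 3 = 0.

x ≡ 6390 (mod 7752).


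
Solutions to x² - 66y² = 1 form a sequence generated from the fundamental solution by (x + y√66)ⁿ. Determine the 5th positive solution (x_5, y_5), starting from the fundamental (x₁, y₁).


Step 1: Find the fundamental solution (x₁, y₁) of x² - 66y² = 1.
  Expand √66 as a continued fraction. a₀ = ⌊√66⌋ = 8; iterate m_{k+1} = d_k·a_k − m_k, d_{k+1} = (66 − m_{k+1}²)/d_k, a_{k+1} = ⌊(a₀ + m_{k+1})/d_{k+1}⌋ (starting m₀ = 0, d₀ = 1), with convergents p_k = a_k·p_{k-1} + p_{k-2}, q_k = a_k·q_{k-1} + q_{k-2} (p₋₁ = 1, q₋₁ = 0):
  k = 0: a₀ = 8; p₀/q₀ = 8/1; p₀² − 66·q₀² = 64 − 66 = -2.
  k = 1: m = 8, d = 2, a = ⌊(8 + 8)/2⌋ = 8; p/q = (8·8 + 1)/(8·1 + 0) = 65/8; p² − 66·q² = 4225 − 4224 = 1.
  The first convergent with p² − 66·q² = 1 gives the fundamental solution (x₁, y₁) = (65, 8).
Step 2: Apply the recurrence (x_{n+1}, y_{n+1}) = (x₁x_n + 66y₁y_n, x₁y_n + y₁x_n) repeatedly.
  From (x_1, y_1) = (65, 8): x_2 = 65·65 + 66·8·8 = 8449; y_2 = 65·8 + 8·65 = 1040.
  From (x_2, y_2) = (8449, 1040): x_3 = 65·8449 + 66·8·1040 = 1098305; y_3 = 65·1040 + 8·8449 = 135192.
  From (x_3, y_3) = (1098305, 135192): x_4 = 65·1098305 + 66·8·135192 = 142771201; y_4 = 65·135192 + 8·1098305 = 17573920.
  From (x_4, y_4) = (142771201, 17573920): x_5 = 65·142771201 + 66·8·17573920 = 18559157825; y_5 = 65·17573920 + 8·142771201 = 2284474408.
Step 3: Verify x_5² - 66·y_5² = 344442339173258730625 - 344442339173258730624 = 1 (should be 1). ✓

(x_1, y_1) = (65, 8); (x_5, y_5) = (18559157825, 2284474408).


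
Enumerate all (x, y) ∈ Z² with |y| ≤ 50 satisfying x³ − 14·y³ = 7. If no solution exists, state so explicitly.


The equation is x³ - 14y³ = 7. For fixed y, x³ = 14·y³ + 7, so a solution requires the RHS to be a perfect cube.
Strategy: iterate y from -50 to 50, compute RHS = 14·y³ + 7, and check whether it is a (positive or negative) perfect cube.
Check small values of y:
  y = 0: RHS = 7 is not a perfect cube.
  y = 1: RHS = 21 is not a perfect cube.
  y = -1: RHS = -7 is not a perfect cube.
  y = 2: RHS = 119 is not a perfect cube.
  y = -2: RHS = -105 is not a perfect cube.
  y = 3: RHS = 385 is not a perfect cube.
  y = -3: RHS = -371 is not a perfect cube.
Continuing the search up to |y| = 50 finds no solutions either.
No (x, y) in the scanned range satisfies the equation.

No integer solutions with |y| ≤ 50.


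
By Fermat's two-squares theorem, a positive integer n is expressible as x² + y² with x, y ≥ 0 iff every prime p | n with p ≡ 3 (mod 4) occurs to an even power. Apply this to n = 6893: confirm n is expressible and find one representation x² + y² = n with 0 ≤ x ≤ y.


Step 1: Factor n = 6893 = 61 · 113.
Step 2: Check the mod-4 condition on each prime factor: 61 ≡ 1 (mod 4), exponent 1; 113 ≡ 1 (mod 4), exponent 1.
All primes ≡ 3 (mod 4) appear to even exponent (or don't appear), so by the two-squares theorem n IS expressible as a sum of two squares.
Step 3: Build a representation. Here n = 61 · 113 is a product of primes ≡ 1 (mod 4). Each prime p ≡ 1 (mod 4) is itself a sum of two squares; find a² by testing p − a² for a perfect square:
  61: 61 − 1² = 60, 61 − 2² = 57, 61 − 3² = 52, 61 − 4² = 45, 61 − 5² = 36 = 6² ⇒ 61 = 5² + 6².
  113: 113 − 1² = 112, 113 − 2² = 109, 113 − 3² = 104, 113 − 4² = 97, 113 − 5² = 88, 113 − 6² = 77, 113 − 7² = 64 = 8² ⇒ 113 = 7² + 8².
  Combine using the Brahmagupta–Fibonacci identity (a² + b²)(c² + d²) = (ac − bd)² + (ad + bc)² = (ac + bd)² + (ad − bc)²:
  61 · 113 = 6893: from (5² + 6²)(7² + 8²), take (5·7 − 6·8, 5·8 + 6·7) = (35 − 48, 40 + 42) = (-13, 82); dropping signs (only squares matter) gives (13, 82); check 13² + 82² = 169 + 6724 = 6893 ✓.
Step 4: Order so x ≤ y and verify: 13² + 82² = 169 + 6724 = 6893 = n. ✓

n = 6893 = 13² + 82² (one valid representation with x ≤ y).


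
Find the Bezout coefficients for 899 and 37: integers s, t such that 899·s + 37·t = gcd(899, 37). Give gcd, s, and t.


Euclidean algorithm on (899, 37) — divide until remainder is 0:
  899 = 24 · 37 + 11
  37 = 3 · 11 + 4
  11 = 2 · 4 + 3
  4 = 1 · 3 + 1
  3 = 3 · 1 + 0
gcd(899, 37) = 1.
Track Bezout coefficients alongside the remainders: start with r₀ = 899 = a·1 + b·0 (s = 1, t = 0) and r₁ = 37 = a·0 + b·1 (s = 0, t = 1); each new remainder r_{k+1} = r_{k-1} − q_k·r_k inherits s_{k+1} = s_{k-1} − q_k·s_k, t_{k+1} = t_{k-1} − q_k·t_k, so r_k = a·s_k + b·t_k at every step:
  q = 24: r = 11, s = 1 − 24·0 = 1, t = 0 − 24·1 = -24  (check: 899·1 + 37·(-24) = 11)
  q = 3: r = 4, s = 0 − 3·1 = -3, t = 1 − 3·(-24) = 73  (check: 899·(-3) + 37·73 = 4)
  q = 2: r = 3, s = 1 − 2·(-3) = 7, t = -24 − 2·73 = -170  (check: 899·7 + 37·(-170) = 3)
  q = 1: r = 1, s = -3 − 1·7 = -10, t = 73 − 1·(-170) = 243  (check: 899·(-10) + 37·243 = 1)
The row with r = 1 (the gcd) gives the Bezout coefficients s = -10, t = 243.
Result: 899 · (-10) + 37 · (243) = 1.

gcd(899, 37) = 1; s = -10, t = 243 (check: 899·(-10) + 37·243 = 1).


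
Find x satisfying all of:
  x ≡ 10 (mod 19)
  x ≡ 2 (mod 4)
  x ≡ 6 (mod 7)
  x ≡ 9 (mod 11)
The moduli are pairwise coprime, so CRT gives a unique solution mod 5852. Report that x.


Product of moduli M = 19 · 4 · 7 · 11 = 5852.
Merge one congruence at a time:
  Start: x ≡ 10 (mod 19).
  Combine with x ≡ 2 (mod 4); new modulus lcm = 76.
    Write x = 10 + 19·t and substitute into x ≡ 2 (mod 4): 19·t ≡ 2 − 10 = -8 (mod 4).
    Reduce coefficients mod 4: 3·t ≡ 0 (mod 4).
    The inverse of 3 mod 4 is 3 (since 3·3 = 9 = 2·4 + 1), so t ≡ 3·0 = 0 ≡ 0 (mod 4).
    Then x = 10 + 19·0 = 10, valid modulo lcm(19, 4) = 76: x ≡ 10 (mod 76).
  Combine with x ≡ 6 (mod 7); new modulus lcm = 532.
    Write x = 10 + 76·t and substitute into x ≡ 6 (mod 7): 76·t ≡ 6 − 10 = -4 (mod 7).
    Reduce coefficients mod 7: 6·t ≡ 3 (mod 7).
    The inverse of 6 mod 7 is 6 (since 6·6 = 36 = 5·7 + 1), so t ≡ 6·3 = 18 ≡ 4 (mod 7).
    Then x = 10 + 76·4 = 314, valid modulo lcm(76, 7) = 532: x ≡ 314 (mod 532).
  Combine with x ≡ 9 (mod 11); new modulus lcm = 5852.
    Write x = 314 + 532·t and substitute into x ≡ 9 (mod 11): 532·t ≡ 9 − 314 = -305 (mod 11).
    Reduce coefficients mod 11: 4·t ≡ 3 (mod 11).
    The inverse of 4 mod 11 is 3 (since 4·3 = 12 = 1·11 + 1), so t ≡ 3·3 = 9 ≡ 9 (mod 11).
    Then x = 314 + 532·9 = 5102, valid modulo lcm(532, 11) = 5852: x ≡ 5102 (mod 5852).
Verify against each original: 5102 mod 19 = 10, 5102 mod 4 = 2, 5102 mod 7 = 6, 5102 mod 11 = 9.

x ≡ 5102 (mod 5852).


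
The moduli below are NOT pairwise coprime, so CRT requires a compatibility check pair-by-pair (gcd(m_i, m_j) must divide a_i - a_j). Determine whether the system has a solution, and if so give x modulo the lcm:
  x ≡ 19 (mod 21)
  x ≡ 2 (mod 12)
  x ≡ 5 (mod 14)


Moduli 21, 12, 14 are not pairwise coprime, so CRT works modulo lcm(m_i) when all pairwise compatibility conditions hold.
Pairwise compatibility: gcd(m_i, m_j) must divide a_i - a_j for every pair.
Merge one congruence at a time:
  Start: x ≡ 19 (mod 21).
  Combine with x ≡ 2 (mod 12): gcd(21, 12) = 3, and 2 - 19 = -17 is NOT divisible by 3.
    ⇒ system is inconsistent (no integer solution).

No solution (the system is inconsistent).


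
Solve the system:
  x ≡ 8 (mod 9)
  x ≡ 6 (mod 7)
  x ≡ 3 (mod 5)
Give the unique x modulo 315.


Moduli 9, 7, 5 are pairwise coprime; by CRT there is a unique solution modulo M = 9 · 7 · 5 = 315.
Solve pairwise, accumulating the modulus:
  Start with x ≡ 8 (mod 9).
  Combine with x ≡ 6 (mod 7): since gcd(9, 7) = 1, we get a unique residue mod 63.
    Write x = 8 + 9·t and substitute into x ≡ 6 (mod 7): 9·t ≡ 6 − 8 = -2 (mod 7).
    Reduce coefficients mod 7: 2·t ≡ 5 (mod 7).
    The inverse of 2 mod 7 is 4 (since 2·4 = 8 = 1·7 + 1), so t ≡ 4·5 = 20 ≡ 6 (mod 7).
    Then x = 8 + 9·6 = 62, valid modulo lcm(9, 7) = 63: x ≡ 62 (mod 63).
  Combine with x ≡ 3 (mod 5): since gcd(63, 5) = 1, we get a unique residue mod 315.
    Write x = 62 + 63·t and substitute into x ≡ 3 (mod 5): 63·t ≡ 3 − 62 = -59 (mod 5).
    Reduce coefficients mod 5: 3·t ≡ 1 (mod 5).
    The inverse of 3 mod 5 is 2 (since 3·2 = 6 = 1·5 + 1), so t ≡ 2·1 = 2 ≡ 2 (mod 5).
    Then x = 62 + 63·2 = 188, valid modulo lcm(63, 5) = 315: x ≡ 188 (mod 315).
Verify: 188 mod 9 = 8 ✓, 188 mod 7 = 6 ✓, 188 mod 5 = 3 ✓.

x ≡ 188 (mod 315).


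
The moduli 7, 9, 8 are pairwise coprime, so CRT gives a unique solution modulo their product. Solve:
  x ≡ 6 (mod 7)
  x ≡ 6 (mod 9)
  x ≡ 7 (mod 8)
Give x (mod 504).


Moduli 7, 9, 8 are pairwise coprime; by CRT there is a unique solution modulo M = 7 · 9 · 8 = 504.
Solve pairwise, accumulating the modulus:
  Start with x ≡ 6 (mod 7).
  Combine with x ≡ 6 (mod 9): since gcd(7, 9) = 1, we get a unique residue mod 63.
    Write x = 6 + 7·t and substitute into x ≡ 6 (mod 9): 7·t ≡ 6 − 6 = 0 (mod 9).
    The inverse of 7 mod 9 is 4 (since 7·4 = 28 = 3·9 + 1), so t ≡ 4·0 = 0 ≡ 0 (mod 9).
    Then x = 6 + 7·0 = 6, valid modulo lcm(7, 9) = 63: x ≡ 6 (mod 63).
  Combine with x ≡ 7 (mod 8): since gcd(63, 8) = 1, we get a unique residue mod 504.
    Write x = 6 + 63·t and substitute into x ≡ 7 (mod 8): 63·t ≡ 7 − 6 = 1 (mod 8).
    Reduce coefficients mod 8: 7·t ≡ 1 (mod 8).
    The inverse of 7 mod 8 is 7 (since 7·7 = 49 = 6·8 + 1), so t ≡ 7·1 = 7 ≡ 7 (mod 8).
    Then x = 6 + 63·7 = 447, valid modulo lcm(63, 8) = 504: x ≡ 447 (mod 504).
Verify: 447 mod 7 = 6 ✓, 447 mod 9 = 6 ✓, 447 mod 8 = 7 ✓.

x ≡ 447 (mod 504).


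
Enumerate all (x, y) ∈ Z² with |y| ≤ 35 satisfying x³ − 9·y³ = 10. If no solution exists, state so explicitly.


The equation is x³ - 9y³ = 10. For fixed y, x³ = 9·y³ + 10, so a solution requires the RHS to be a perfect cube.
Strategy: iterate y from -35 to 35, compute RHS = 9·y³ + 10, and check whether it is a (positive or negative) perfect cube.
Check small values of y:
  y = 0: RHS = 10 is not a perfect cube.
  y = 1: RHS = 19 is not a perfect cube.
  y = -1: RHS = 1 = (1)³ ⇒ x = 1 works.
  y = 2: RHS = 82 is not a perfect cube.
  y = -2: RHS = -62 is not a perfect cube.
  y = 3: RHS = 253 is not a perfect cube.
  y = -3: RHS = -233 is not a perfect cube.
Continuing the search up to |y| = 35 finds no further solutions beyond those listed.
Collected solutions: (1, -1).

Solutions (with |y| ≤ 35): (1, -1).


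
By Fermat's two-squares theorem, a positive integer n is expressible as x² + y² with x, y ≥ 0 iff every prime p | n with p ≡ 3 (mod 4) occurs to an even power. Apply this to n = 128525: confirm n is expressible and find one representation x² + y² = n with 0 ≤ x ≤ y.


Step 1: Factor n = 128525 = 5^2 · 53 · 97.
Step 2: Check the mod-4 condition on each prime factor: 5 ≡ 1 (mod 4), exponent 2; 53 ≡ 1 (mod 4), exponent 1; 97 ≡ 1 (mod 4), exponent 1.
All primes ≡ 3 (mod 4) appear to even exponent (or don't appear), so by the two-squares theorem n IS expressible as a sum of two squares.
Step 3: Build a representation. Group n = k² · m with k = 5 and m = 53 · 97 = 5141 (a product of primes ≡ 1 (mod 4)); a representation of m scales to one of n via (k·x)² + (k·y)² = k²(x² + y²). Each prime p ≡ 1 (mod 4) is itself a sum of two squares; find a² by testing p − a² for a perfect square:
  53: 53 − 1² = 52, 53 − 2² = 49 = 7² ⇒ 53 = 2² + 7².
  97: 97 − 1² = 96, 97 − 2² = 93, 97 − 3² = 88, 97 − 4² = 81 = 9² ⇒ 97 = 4² + 9².
  Combine using the Brahmagupta–Fibonacci identity (a² + b²)(c² + d²) = (ac − bd)² + (ad + bc)² = (ac + bd)² + (ad − bc)²:
  53 · 97 = 5141: from (2² + 7²)(4² + 9²), take (2·4 − 7·9, 2·9 + 7·4) = (8 − 63, 18 + 28) = (-55, 46); dropping signs (only squares matter) gives (55, 46); check 55² + 46² = 3025 + 2116 = 5141 ✓.
  Scale by k = 5: (5·55, 5·46) = (275, 230).
Step 4: Order so x ≤ y and verify: 230² + 275² = 52900 + 75625 = 128525 = n. ✓

n = 128525 = 230² + 275² (one valid representation with x ≤ y).


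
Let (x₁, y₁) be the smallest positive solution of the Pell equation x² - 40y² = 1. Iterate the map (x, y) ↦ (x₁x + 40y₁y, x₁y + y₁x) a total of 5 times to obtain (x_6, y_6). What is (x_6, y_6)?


Step 1: Find the fundamental solution (x₁, y₁) of x² - 40y² = 1.
  Expand √40 as a continued fraction. a₀ = ⌊√40⌋ = 6; iterate m_{k+1} = d_k·a_k − m_k, d_{k+1} = (40 − m_{k+1}²)/d_k, a_{k+1} = ⌊(a₀ + m_{k+1})/d_{k+1}⌋ (starting m₀ = 0, d₀ = 1), with convergents p_k = a_k·p_{k-1} + p_{k-2}, q_k = a_k·q_{k-1} + q_{k-2} (p₋₁ = 1, q₋₁ = 0):
  k = 0: a₀ = 6; p₀/q₀ = 6/1; p₀² − 40·q₀² = 36 − 40 = -4.
  k = 1: m = 6, d = 4, a = ⌊(6 + 6)/4⌋ = 3; p/q = (3·6 + 1)/(3·1 + 0) = 19/3; p² − 40·q² = 361 − 360 = 1.
  The first convergent with p² − 40·q² = 1 gives the fundamental solution (x₁, y₁) = (19, 3).
Step 2: Apply the recurrence (x_{n+1}, y_{n+1}) = (x₁x_n + 40y₁y_n, x₁y_n + y₁x_n) repeatedly.
  From (x_1, y_1) = (19, 3): x_2 = 19·19 + 40·3·3 = 721; y_2 = 19·3 + 3·19 = 114.
  From (x_2, y_2) = (721, 114): x_3 = 19·721 + 40·3·114 = 27379; y_3 = 19·114 + 3·721 = 4329.
  From (x_3, y_3) = (27379, 4329): x_4 = 19·27379 + 40·3·4329 = 1039681; y_4 = 19·4329 + 3·27379 = 164388.
  From (x_4, y_4) = (1039681, 164388): x_5 = 19·1039681 + 40·3·164388 = 39480499; y_5 = 19·164388 + 3·1039681 = 6242415.
  From (x_5, y_5) = (39480499, 6242415): x_6 = 19·39480499 + 40·3·6242415 = 1499219281; y_6 = 19·6242415 + 3·39480499 = 237047382.
Step 3: Verify x_6² - 40·y_6² = 2247658452522156961 - 2247658452522156960 = 1 (should be 1). ✓

(x_1, y_1) = (19, 3); (x_6, y_6) = (1499219281, 237047382).


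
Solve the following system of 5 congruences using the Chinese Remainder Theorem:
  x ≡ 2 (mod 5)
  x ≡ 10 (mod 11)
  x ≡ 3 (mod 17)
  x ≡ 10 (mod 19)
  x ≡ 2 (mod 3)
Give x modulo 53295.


Product of moduli M = 5 · 11 · 17 · 19 · 3 = 53295.
Merge one congruence at a time:
  Start: x ≡ 2 (mod 5).
  Combine with x ≡ 10 (mod 11); new modulus lcm = 55.
    Write x = 2 + 5·t and substitute into x ≡ 10 (mod 11): 5·t ≡ 10 − 2 = 8 (mod 11).
    The inverse of 5 mod 11 is 9 (since 5·9 = 45 = 4·11 + 1), so t ≡ 9·8 = 72 ≡ 6 (mod 11).
    Then x = 2 + 5·6 = 32, valid modulo lcm(5, 11) = 55: x ≡ 32 (mod 55).
  Combine with x ≡ 3 (mod 17); new modulus lcm = 935.
    Write x = 32 + 55·t and substitute into x ≡ 3 (mod 17): 55·t ≡ 3 − 32 = -29 (mod 17).
    Reduce coefficients mod 17: 4·t ≡ 5 (mod 17).
    The inverse of 4 mod 17 is 13 (since 4·13 = 52 = 3·17 + 1), so t ≡ 13·5 = 65 ≡ 14 (mod 17).
    Then x = 32 + 55·14 = 802, valid modulo lcm(55, 17) = 935: x ≡ 802 (mod 935).
  Combine with x ≡ 10 (mod 19); new modulus lcm = 17765.
    Write x = 802 + 935·t and substitute into x ≡ 10 (mod 19): 935·t ≡ 10 − 802 = -792 (mod 19).
    Reduce coefficients mod 19: 4·t ≡ 6 (mod 19).
    The inverse of 4 mod 19 is 5 (since 4·5 = 20 = 1·19 + 1), so t ≡ 5·6 = 30 ≡ 11 (mod 19).
    Then x = 802 + 935·11 = 11087, valid modulo lcm(935, 19) = 17765: x ≡ 11087 (mod 17765).
  Combine with x ≡ 2 (mod 3); new modulus lcm = 53295.
    Write x = 11087 + 17765·t and substitute into x ≡ 2 (mod 3): 17765·t ≡ 2 − 11087 = -11085 (mod 3).
    Reduce coefficients mod 3: 2·t ≡ 0 (mod 3).
    The inverse of 2 mod 3 is 2 (since 2·2 = 4 = 1·3 + 1), so t ≡ 2·0 = 0 ≡ 0 (mod 3).
    Then x = 11087 + 17765·0 = 11087, valid modulo lcm(17765, 3) = 53295: x ≡ 11087 (mod 53295).
Verify against each original: 11087 mod 5 = 2, 11087 mod 11 = 10, 11087 mod 17 = 3, 11087 mod 19 = 10, 11087 mod 3 = 2.

x ≡ 11087 (mod 53295).


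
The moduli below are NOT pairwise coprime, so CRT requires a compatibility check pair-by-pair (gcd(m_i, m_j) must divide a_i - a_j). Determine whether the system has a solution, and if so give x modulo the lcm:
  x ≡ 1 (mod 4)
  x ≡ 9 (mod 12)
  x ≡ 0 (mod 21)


Moduli 4, 12, 21 are not pairwise coprime, so CRT works modulo lcm(m_i) when all pairwise compatibility conditions hold.
Pairwise compatibility: gcd(m_i, m_j) must divide a_i - a_j for every pair.
Merge one congruence at a time:
  Start: x ≡ 1 (mod 4).
  Combine with x ≡ 9 (mod 12): gcd(4, 12) = 4; 9 - 1 = 8, which IS divisible by 4, so compatible.
    Write x = 1 + 4·t and substitute into x ≡ 9 (mod 12): 4·t ≡ 9 − 1 = 8 (mod 12).
    Divide the congruence (and modulus) by g = 4: 1·t ≡ 2 (mod 3).
    So t ≡ 2 (mod 3).
    Then x = 1 + 4·2 = 9, valid modulo lcm(4, 12) = 12: x ≡ 9 (mod 12).
  Combine with x ≡ 0 (mod 21): gcd(12, 21) = 3; 0 - 9 = -9, which IS divisible by 3, so compatible.
    Write x = 9 + 12·t and substitute into x ≡ 0 (mod 21): 12·t ≡ 0 − 9 = -9 (mod 21).
    Divide the congruence (and modulus) by g = 3: 4·t ≡ -3 (mod 7).
    Reduce coefficients mod 7: 4·t ≡ 4 (mod 7).
    The inverse of 4 mod 7 is 2 (since 4·2 = 8 = 1·7 + 1), so t ≡ 2·4 = 8 ≡ 1 (mod 7).
    Then x = 9 + 12·1 = 21, valid modulo lcm(12, 21) = 84: x ≡ 21 (mod 84).
Verify: 21 mod 4 = 1, 21 mod 12 = 9, 21 mod 21 = 0.

x ≡ 21 (mod 84).


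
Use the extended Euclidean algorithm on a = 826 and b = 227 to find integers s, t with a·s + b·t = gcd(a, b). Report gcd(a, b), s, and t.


Euclidean algorithm on (826, 227) — divide until remainder is 0:
  826 = 3 · 227 + 145
  227 = 1 · 145 + 82
  145 = 1 · 82 + 63
  82 = 1 · 63 + 19
  63 = 3 · 19 + 6
  19 = 3 · 6 + 1
  6 = 6 · 1 + 0
gcd(826, 227) = 1.
Track Bezout coefficients alongside the remainders: start with r₀ = 826 = a·1 + b·0 (s = 1, t = 0) and r₁ = 227 = a·0 + b·1 (s = 0, t = 1); each new remainder r_{k+1} = r_{k-1} − q_k·r_k inherits s_{k+1} = s_{k-1} − q_k·s_k, t_{k+1} = t_{k-1} − q_k·t_k, so r_k = a·s_k + b·t_k at every step:
  q = 3: r = 145, s = 1 − 3·0 = 1, t = 0 − 3·1 = -3  (check: 826·1 + 227·(-3) = 145)
  q = 1: r = 82, s = 0 − 1·1 = -1, t = 1 − 1·(-3) = 4  (check: 826·(-1) + 227·4 = 82)
  q = 1: r = 63, s = 1 − 1·(-1) = 2, t = -3 − 1·4 = -7  (check: 826·2 + 227·(-7) = 63)
  q = 1: r = 19, s = -1 − 1·2 = -3, t = 4 − 1·(-7) = 11  (check: 826·(-3) + 227·11 = 19)
  q = 3: r = 6, s = 2 − 3·(-3) = 11, t = -7 − 3·11 = -40  (check: 826·11 + 227·(-40) = 6)
  q = 3: r = 1, s = -3 − 3·11 = -36, t = 11 − 3·(-40) = 131  (check: 826·(-36) + 227·131 = 1)
The row with r = 1 (the gcd) gives the Bezout coefficients s = -36, t = 131.
Result: 826 · (-36) + 227 · (131) = 1.

gcd(826, 227) = 1; s = -36, t = 131 (check: 826·(-36) + 227·131 = 1).
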